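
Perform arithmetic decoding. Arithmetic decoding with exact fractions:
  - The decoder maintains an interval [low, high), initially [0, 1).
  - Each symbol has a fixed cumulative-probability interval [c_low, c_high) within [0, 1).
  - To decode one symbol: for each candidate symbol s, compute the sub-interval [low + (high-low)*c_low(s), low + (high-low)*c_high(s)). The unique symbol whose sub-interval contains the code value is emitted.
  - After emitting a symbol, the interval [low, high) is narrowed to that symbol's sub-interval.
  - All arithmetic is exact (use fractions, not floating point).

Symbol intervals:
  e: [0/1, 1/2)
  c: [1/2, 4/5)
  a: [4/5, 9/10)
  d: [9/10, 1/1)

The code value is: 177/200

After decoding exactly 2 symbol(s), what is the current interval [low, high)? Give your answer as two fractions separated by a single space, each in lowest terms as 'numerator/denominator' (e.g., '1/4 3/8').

Answer: 22/25 89/100

Derivation:
Step 1: interval [0/1, 1/1), width = 1/1 - 0/1 = 1/1
  'e': [0/1 + 1/1*0/1, 0/1 + 1/1*1/2) = [0/1, 1/2)
  'c': [0/1 + 1/1*1/2, 0/1 + 1/1*4/5) = [1/2, 4/5)
  'a': [0/1 + 1/1*4/5, 0/1 + 1/1*9/10) = [4/5, 9/10) <- contains code 177/200
  'd': [0/1 + 1/1*9/10, 0/1 + 1/1*1/1) = [9/10, 1/1)
  emit 'a', narrow to [4/5, 9/10)
Step 2: interval [4/5, 9/10), width = 9/10 - 4/5 = 1/10
  'e': [4/5 + 1/10*0/1, 4/5 + 1/10*1/2) = [4/5, 17/20)
  'c': [4/5 + 1/10*1/2, 4/5 + 1/10*4/5) = [17/20, 22/25)
  'a': [4/5 + 1/10*4/5, 4/5 + 1/10*9/10) = [22/25, 89/100) <- contains code 177/200
  'd': [4/5 + 1/10*9/10, 4/5 + 1/10*1/1) = [89/100, 9/10)
  emit 'a', narrow to [22/25, 89/100)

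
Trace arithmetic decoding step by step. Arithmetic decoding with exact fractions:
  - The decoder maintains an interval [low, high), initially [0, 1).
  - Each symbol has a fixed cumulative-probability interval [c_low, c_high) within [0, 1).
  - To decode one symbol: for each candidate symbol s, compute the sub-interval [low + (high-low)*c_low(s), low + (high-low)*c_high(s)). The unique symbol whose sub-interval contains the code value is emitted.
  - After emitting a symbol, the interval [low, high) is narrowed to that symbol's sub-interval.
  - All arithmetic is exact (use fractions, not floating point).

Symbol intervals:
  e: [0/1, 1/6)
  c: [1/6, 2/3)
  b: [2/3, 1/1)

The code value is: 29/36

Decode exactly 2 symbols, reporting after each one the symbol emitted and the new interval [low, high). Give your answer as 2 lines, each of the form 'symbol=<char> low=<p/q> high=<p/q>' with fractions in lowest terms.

Step 1: interval [0/1, 1/1), width = 1/1 - 0/1 = 1/1
  'e': [0/1 + 1/1*0/1, 0/1 + 1/1*1/6) = [0/1, 1/6)
  'c': [0/1 + 1/1*1/6, 0/1 + 1/1*2/3) = [1/6, 2/3)
  'b': [0/1 + 1/1*2/3, 0/1 + 1/1*1/1) = [2/3, 1/1) <- contains code 29/36
  emit 'b', narrow to [2/3, 1/1)
Step 2: interval [2/3, 1/1), width = 1/1 - 2/3 = 1/3
  'e': [2/3 + 1/3*0/1, 2/3 + 1/3*1/6) = [2/3, 13/18)
  'c': [2/3 + 1/3*1/6, 2/3 + 1/3*2/3) = [13/18, 8/9) <- contains code 29/36
  'b': [2/3 + 1/3*2/3, 2/3 + 1/3*1/1) = [8/9, 1/1)
  emit 'c', narrow to [13/18, 8/9)

Answer: symbol=b low=2/3 high=1/1
symbol=c low=13/18 high=8/9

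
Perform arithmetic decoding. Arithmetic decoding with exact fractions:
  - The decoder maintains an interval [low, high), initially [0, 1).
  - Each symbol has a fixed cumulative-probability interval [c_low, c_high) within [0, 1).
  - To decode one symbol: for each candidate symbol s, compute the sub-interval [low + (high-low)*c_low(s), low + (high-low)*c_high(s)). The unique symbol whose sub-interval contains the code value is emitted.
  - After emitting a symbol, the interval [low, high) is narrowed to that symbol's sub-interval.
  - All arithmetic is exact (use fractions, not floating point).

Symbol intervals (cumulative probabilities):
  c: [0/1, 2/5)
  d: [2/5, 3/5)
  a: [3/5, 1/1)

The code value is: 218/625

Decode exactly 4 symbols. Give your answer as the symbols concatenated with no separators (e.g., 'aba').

Answer: caac

Derivation:
Step 1: interval [0/1, 1/1), width = 1/1 - 0/1 = 1/1
  'c': [0/1 + 1/1*0/1, 0/1 + 1/1*2/5) = [0/1, 2/5) <- contains code 218/625
  'd': [0/1 + 1/1*2/5, 0/1 + 1/1*3/5) = [2/5, 3/5)
  'a': [0/1 + 1/1*3/5, 0/1 + 1/1*1/1) = [3/5, 1/1)
  emit 'c', narrow to [0/1, 2/5)
Step 2: interval [0/1, 2/5), width = 2/5 - 0/1 = 2/5
  'c': [0/1 + 2/5*0/1, 0/1 + 2/5*2/5) = [0/1, 4/25)
  'd': [0/1 + 2/5*2/5, 0/1 + 2/5*3/5) = [4/25, 6/25)
  'a': [0/1 + 2/5*3/5, 0/1 + 2/5*1/1) = [6/25, 2/5) <- contains code 218/625
  emit 'a', narrow to [6/25, 2/5)
Step 3: interval [6/25, 2/5), width = 2/5 - 6/25 = 4/25
  'c': [6/25 + 4/25*0/1, 6/25 + 4/25*2/5) = [6/25, 38/125)
  'd': [6/25 + 4/25*2/5, 6/25 + 4/25*3/5) = [38/125, 42/125)
  'a': [6/25 + 4/25*3/5, 6/25 + 4/25*1/1) = [42/125, 2/5) <- contains code 218/625
  emit 'a', narrow to [42/125, 2/5)
Step 4: interval [42/125, 2/5), width = 2/5 - 42/125 = 8/125
  'c': [42/125 + 8/125*0/1, 42/125 + 8/125*2/5) = [42/125, 226/625) <- contains code 218/625
  'd': [42/125 + 8/125*2/5, 42/125 + 8/125*3/5) = [226/625, 234/625)
  'a': [42/125 + 8/125*3/5, 42/125 + 8/125*1/1) = [234/625, 2/5)
  emit 'c', narrow to [42/125, 226/625)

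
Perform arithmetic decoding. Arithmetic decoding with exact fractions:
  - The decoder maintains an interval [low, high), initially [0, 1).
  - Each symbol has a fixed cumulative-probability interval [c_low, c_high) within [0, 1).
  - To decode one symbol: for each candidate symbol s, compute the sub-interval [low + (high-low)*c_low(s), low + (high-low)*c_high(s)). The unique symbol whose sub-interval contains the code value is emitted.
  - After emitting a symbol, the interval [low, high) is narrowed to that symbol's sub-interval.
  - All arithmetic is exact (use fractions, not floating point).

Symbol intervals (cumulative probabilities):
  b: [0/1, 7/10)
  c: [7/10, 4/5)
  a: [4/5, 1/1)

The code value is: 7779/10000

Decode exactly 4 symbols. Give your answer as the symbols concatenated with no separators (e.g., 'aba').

Step 1: interval [0/1, 1/1), width = 1/1 - 0/1 = 1/1
  'b': [0/1 + 1/1*0/1, 0/1 + 1/1*7/10) = [0/1, 7/10)
  'c': [0/1 + 1/1*7/10, 0/1 + 1/1*4/5) = [7/10, 4/5) <- contains code 7779/10000
  'a': [0/1 + 1/1*4/5, 0/1 + 1/1*1/1) = [4/5, 1/1)
  emit 'c', narrow to [7/10, 4/5)
Step 2: interval [7/10, 4/5), width = 4/5 - 7/10 = 1/10
  'b': [7/10 + 1/10*0/1, 7/10 + 1/10*7/10) = [7/10, 77/100)
  'c': [7/10 + 1/10*7/10, 7/10 + 1/10*4/5) = [77/100, 39/50) <- contains code 7779/10000
  'a': [7/10 + 1/10*4/5, 7/10 + 1/10*1/1) = [39/50, 4/5)
  emit 'c', narrow to [77/100, 39/50)
Step 3: interval [77/100, 39/50), width = 39/50 - 77/100 = 1/100
  'b': [77/100 + 1/100*0/1, 77/100 + 1/100*7/10) = [77/100, 777/1000)
  'c': [77/100 + 1/100*7/10, 77/100 + 1/100*4/5) = [777/1000, 389/500) <- contains code 7779/10000
  'a': [77/100 + 1/100*4/5, 77/100 + 1/100*1/1) = [389/500, 39/50)
  emit 'c', narrow to [777/1000, 389/500)
Step 4: interval [777/1000, 389/500), width = 389/500 - 777/1000 = 1/1000
  'b': [777/1000 + 1/1000*0/1, 777/1000 + 1/1000*7/10) = [777/1000, 7777/10000)
  'c': [777/1000 + 1/1000*7/10, 777/1000 + 1/1000*4/5) = [7777/10000, 3889/5000)
  'a': [777/1000 + 1/1000*4/5, 777/1000 + 1/1000*1/1) = [3889/5000, 389/500) <- contains code 7779/10000
  emit 'a', narrow to [3889/5000, 389/500)

Answer: ccca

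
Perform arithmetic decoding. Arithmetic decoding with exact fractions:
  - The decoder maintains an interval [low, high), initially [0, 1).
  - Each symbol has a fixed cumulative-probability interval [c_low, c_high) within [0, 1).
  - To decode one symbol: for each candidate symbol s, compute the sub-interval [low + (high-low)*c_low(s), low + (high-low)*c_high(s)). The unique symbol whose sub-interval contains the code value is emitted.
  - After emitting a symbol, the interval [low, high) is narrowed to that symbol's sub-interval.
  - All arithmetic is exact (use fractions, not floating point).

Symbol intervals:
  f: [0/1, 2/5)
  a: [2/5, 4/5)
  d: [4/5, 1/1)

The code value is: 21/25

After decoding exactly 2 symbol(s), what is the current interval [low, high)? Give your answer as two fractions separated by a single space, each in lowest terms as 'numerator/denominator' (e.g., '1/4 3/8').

Answer: 4/5 22/25

Derivation:
Step 1: interval [0/1, 1/1), width = 1/1 - 0/1 = 1/1
  'f': [0/1 + 1/1*0/1, 0/1 + 1/1*2/5) = [0/1, 2/5)
  'a': [0/1 + 1/1*2/5, 0/1 + 1/1*4/5) = [2/5, 4/5)
  'd': [0/1 + 1/1*4/5, 0/1 + 1/1*1/1) = [4/5, 1/1) <- contains code 21/25
  emit 'd', narrow to [4/5, 1/1)
Step 2: interval [4/5, 1/1), width = 1/1 - 4/5 = 1/5
  'f': [4/5 + 1/5*0/1, 4/5 + 1/5*2/5) = [4/5, 22/25) <- contains code 21/25
  'a': [4/5 + 1/5*2/5, 4/5 + 1/5*4/5) = [22/25, 24/25)
  'd': [4/5 + 1/5*4/5, 4/5 + 1/5*1/1) = [24/25, 1/1)
  emit 'f', narrow to [4/5, 22/25)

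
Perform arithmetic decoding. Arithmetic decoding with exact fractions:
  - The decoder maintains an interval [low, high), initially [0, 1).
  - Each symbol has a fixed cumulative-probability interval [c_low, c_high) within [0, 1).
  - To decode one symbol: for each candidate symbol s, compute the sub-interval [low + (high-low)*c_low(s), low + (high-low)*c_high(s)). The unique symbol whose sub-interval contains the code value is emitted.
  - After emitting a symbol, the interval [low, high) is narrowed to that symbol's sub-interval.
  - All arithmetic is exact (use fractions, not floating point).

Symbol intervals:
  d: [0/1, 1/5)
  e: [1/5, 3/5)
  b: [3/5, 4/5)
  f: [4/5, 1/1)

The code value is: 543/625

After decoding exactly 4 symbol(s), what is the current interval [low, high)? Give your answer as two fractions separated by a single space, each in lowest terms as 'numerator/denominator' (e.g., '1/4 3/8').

Step 1: interval [0/1, 1/1), width = 1/1 - 0/1 = 1/1
  'd': [0/1 + 1/1*0/1, 0/1 + 1/1*1/5) = [0/1, 1/5)
  'e': [0/1 + 1/1*1/5, 0/1 + 1/1*3/5) = [1/5, 3/5)
  'b': [0/1 + 1/1*3/5, 0/1 + 1/1*4/5) = [3/5, 4/5)
  'f': [0/1 + 1/1*4/5, 0/1 + 1/1*1/1) = [4/5, 1/1) <- contains code 543/625
  emit 'f', narrow to [4/5, 1/1)
Step 2: interval [4/5, 1/1), width = 1/1 - 4/5 = 1/5
  'd': [4/5 + 1/5*0/1, 4/5 + 1/5*1/5) = [4/5, 21/25)
  'e': [4/5 + 1/5*1/5, 4/5 + 1/5*3/5) = [21/25, 23/25) <- contains code 543/625
  'b': [4/5 + 1/5*3/5, 4/5 + 1/5*4/5) = [23/25, 24/25)
  'f': [4/5 + 1/5*4/5, 4/5 + 1/5*1/1) = [24/25, 1/1)
  emit 'e', narrow to [21/25, 23/25)
Step 3: interval [21/25, 23/25), width = 23/25 - 21/25 = 2/25
  'd': [21/25 + 2/25*0/1, 21/25 + 2/25*1/5) = [21/25, 107/125)
  'e': [21/25 + 2/25*1/5, 21/25 + 2/25*3/5) = [107/125, 111/125) <- contains code 543/625
  'b': [21/25 + 2/25*3/5, 21/25 + 2/25*4/5) = [111/125, 113/125)
  'f': [21/25 + 2/25*4/5, 21/25 + 2/25*1/1) = [113/125, 23/25)
  emit 'e', narrow to [107/125, 111/125)
Step 4: interval [107/125, 111/125), width = 111/125 - 107/125 = 4/125
  'd': [107/125 + 4/125*0/1, 107/125 + 4/125*1/5) = [107/125, 539/625)
  'e': [107/125 + 4/125*1/5, 107/125 + 4/125*3/5) = [539/625, 547/625) <- contains code 543/625
  'b': [107/125 + 4/125*3/5, 107/125 + 4/125*4/5) = [547/625, 551/625)
  'f': [107/125 + 4/125*4/5, 107/125 + 4/125*1/1) = [551/625, 111/125)
  emit 'e', narrow to [539/625, 547/625)

Answer: 539/625 547/625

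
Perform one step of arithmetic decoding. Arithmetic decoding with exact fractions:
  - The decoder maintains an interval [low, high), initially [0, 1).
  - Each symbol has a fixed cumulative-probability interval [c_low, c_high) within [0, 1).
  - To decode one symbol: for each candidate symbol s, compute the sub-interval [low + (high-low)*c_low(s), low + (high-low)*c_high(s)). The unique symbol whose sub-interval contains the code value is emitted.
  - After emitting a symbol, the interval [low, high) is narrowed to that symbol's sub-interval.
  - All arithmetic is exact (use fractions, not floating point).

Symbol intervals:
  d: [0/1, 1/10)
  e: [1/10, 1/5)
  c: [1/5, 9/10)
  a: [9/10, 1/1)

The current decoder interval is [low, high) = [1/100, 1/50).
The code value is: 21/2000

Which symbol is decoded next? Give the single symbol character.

Interval width = high − low = 1/50 − 1/100 = 1/100
Scaled code = (code − low) / width = (21/2000 − 1/100) / 1/100 = 1/20
  d: [0/1, 1/10) ← scaled code falls here ✓
  e: [1/10, 1/5) 
  c: [1/5, 9/10) 
  a: [9/10, 1/1) 

Answer: d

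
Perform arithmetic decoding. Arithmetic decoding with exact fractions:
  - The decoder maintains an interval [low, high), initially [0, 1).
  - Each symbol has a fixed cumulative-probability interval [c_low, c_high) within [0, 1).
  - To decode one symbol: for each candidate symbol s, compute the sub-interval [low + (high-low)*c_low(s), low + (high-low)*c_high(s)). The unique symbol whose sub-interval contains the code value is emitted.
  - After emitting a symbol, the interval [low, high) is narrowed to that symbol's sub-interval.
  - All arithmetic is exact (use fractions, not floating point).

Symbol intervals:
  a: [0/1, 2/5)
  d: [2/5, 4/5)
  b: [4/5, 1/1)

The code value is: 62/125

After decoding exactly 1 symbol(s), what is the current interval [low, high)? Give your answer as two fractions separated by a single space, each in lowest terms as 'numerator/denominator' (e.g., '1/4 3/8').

Step 1: interval [0/1, 1/1), width = 1/1 - 0/1 = 1/1
  'a': [0/1 + 1/1*0/1, 0/1 + 1/1*2/5) = [0/1, 2/5)
  'd': [0/1 + 1/1*2/5, 0/1 + 1/1*4/5) = [2/5, 4/5) <- contains code 62/125
  'b': [0/1 + 1/1*4/5, 0/1 + 1/1*1/1) = [4/5, 1/1)
  emit 'd', narrow to [2/5, 4/5)

Answer: 2/5 4/5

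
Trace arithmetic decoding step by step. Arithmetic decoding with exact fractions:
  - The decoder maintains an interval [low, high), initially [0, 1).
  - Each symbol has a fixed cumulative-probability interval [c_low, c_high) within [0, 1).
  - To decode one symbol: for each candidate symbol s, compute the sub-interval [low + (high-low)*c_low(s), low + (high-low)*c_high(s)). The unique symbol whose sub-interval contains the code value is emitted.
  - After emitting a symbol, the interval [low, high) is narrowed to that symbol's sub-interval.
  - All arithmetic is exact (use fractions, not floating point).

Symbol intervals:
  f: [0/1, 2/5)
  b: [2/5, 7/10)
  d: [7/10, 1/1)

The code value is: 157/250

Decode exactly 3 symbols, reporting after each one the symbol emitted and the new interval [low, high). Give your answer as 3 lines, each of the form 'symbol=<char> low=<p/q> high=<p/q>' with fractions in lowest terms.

Step 1: interval [0/1, 1/1), width = 1/1 - 0/1 = 1/1
  'f': [0/1 + 1/1*0/1, 0/1 + 1/1*2/5) = [0/1, 2/5)
  'b': [0/1 + 1/1*2/5, 0/1 + 1/1*7/10) = [2/5, 7/10) <- contains code 157/250
  'd': [0/1 + 1/1*7/10, 0/1 + 1/1*1/1) = [7/10, 1/1)
  emit 'b', narrow to [2/5, 7/10)
Step 2: interval [2/5, 7/10), width = 7/10 - 2/5 = 3/10
  'f': [2/5 + 3/10*0/1, 2/5 + 3/10*2/5) = [2/5, 13/25)
  'b': [2/5 + 3/10*2/5, 2/5 + 3/10*7/10) = [13/25, 61/100)
  'd': [2/5 + 3/10*7/10, 2/5 + 3/10*1/1) = [61/100, 7/10) <- contains code 157/250
  emit 'd', narrow to [61/100, 7/10)
Step 3: interval [61/100, 7/10), width = 7/10 - 61/100 = 9/100
  'f': [61/100 + 9/100*0/1, 61/100 + 9/100*2/5) = [61/100, 323/500) <- contains code 157/250
  'b': [61/100 + 9/100*2/5, 61/100 + 9/100*7/10) = [323/500, 673/1000)
  'd': [61/100 + 9/100*7/10, 61/100 + 9/100*1/1) = [673/1000, 7/10)
  emit 'f', narrow to [61/100, 323/500)

Answer: symbol=b low=2/5 high=7/10
symbol=d low=61/100 high=7/10
symbol=f low=61/100 high=323/500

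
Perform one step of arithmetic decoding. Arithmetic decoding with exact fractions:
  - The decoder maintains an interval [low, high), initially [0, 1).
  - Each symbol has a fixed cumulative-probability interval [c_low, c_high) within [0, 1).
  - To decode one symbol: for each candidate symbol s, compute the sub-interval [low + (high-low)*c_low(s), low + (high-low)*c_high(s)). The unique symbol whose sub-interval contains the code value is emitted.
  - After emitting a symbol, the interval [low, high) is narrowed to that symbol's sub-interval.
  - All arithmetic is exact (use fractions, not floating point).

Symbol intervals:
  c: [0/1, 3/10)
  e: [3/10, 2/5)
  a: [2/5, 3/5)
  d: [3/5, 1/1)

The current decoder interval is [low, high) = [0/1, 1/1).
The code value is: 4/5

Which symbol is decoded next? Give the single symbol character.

Interval width = high − low = 1/1 − 0/1 = 1/1
Scaled code = (code − low) / width = (4/5 − 0/1) / 1/1 = 4/5
  c: [0/1, 3/10) 
  e: [3/10, 2/5) 
  a: [2/5, 3/5) 
  d: [3/5, 1/1) ← scaled code falls here ✓

Answer: d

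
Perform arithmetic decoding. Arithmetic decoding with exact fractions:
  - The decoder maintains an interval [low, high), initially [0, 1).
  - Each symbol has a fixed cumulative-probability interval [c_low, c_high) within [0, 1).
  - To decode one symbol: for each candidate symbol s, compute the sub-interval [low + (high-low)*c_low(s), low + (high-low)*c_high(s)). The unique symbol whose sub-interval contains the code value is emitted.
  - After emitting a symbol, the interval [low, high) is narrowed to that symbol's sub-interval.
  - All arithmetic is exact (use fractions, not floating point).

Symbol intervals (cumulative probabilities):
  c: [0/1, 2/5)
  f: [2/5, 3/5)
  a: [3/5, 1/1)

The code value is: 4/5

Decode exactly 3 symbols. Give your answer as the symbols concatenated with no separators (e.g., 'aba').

Step 1: interval [0/1, 1/1), width = 1/1 - 0/1 = 1/1
  'c': [0/1 + 1/1*0/1, 0/1 + 1/1*2/5) = [0/1, 2/5)
  'f': [0/1 + 1/1*2/5, 0/1 + 1/1*3/5) = [2/5, 3/5)
  'a': [0/1 + 1/1*3/5, 0/1 + 1/1*1/1) = [3/5, 1/1) <- contains code 4/5
  emit 'a', narrow to [3/5, 1/1)
Step 2: interval [3/5, 1/1), width = 1/1 - 3/5 = 2/5
  'c': [3/5 + 2/5*0/1, 3/5 + 2/5*2/5) = [3/5, 19/25)
  'f': [3/5 + 2/5*2/5, 3/5 + 2/5*3/5) = [19/25, 21/25) <- contains code 4/5
  'a': [3/5 + 2/5*3/5, 3/5 + 2/5*1/1) = [21/25, 1/1)
  emit 'f', narrow to [19/25, 21/25)
Step 3: interval [19/25, 21/25), width = 21/25 - 19/25 = 2/25
  'c': [19/25 + 2/25*0/1, 19/25 + 2/25*2/5) = [19/25, 99/125)
  'f': [19/25 + 2/25*2/5, 19/25 + 2/25*3/5) = [99/125, 101/125) <- contains code 4/5
  'a': [19/25 + 2/25*3/5, 19/25 + 2/25*1/1) = [101/125, 21/25)
  emit 'f', narrow to [99/125, 101/125)

Answer: aff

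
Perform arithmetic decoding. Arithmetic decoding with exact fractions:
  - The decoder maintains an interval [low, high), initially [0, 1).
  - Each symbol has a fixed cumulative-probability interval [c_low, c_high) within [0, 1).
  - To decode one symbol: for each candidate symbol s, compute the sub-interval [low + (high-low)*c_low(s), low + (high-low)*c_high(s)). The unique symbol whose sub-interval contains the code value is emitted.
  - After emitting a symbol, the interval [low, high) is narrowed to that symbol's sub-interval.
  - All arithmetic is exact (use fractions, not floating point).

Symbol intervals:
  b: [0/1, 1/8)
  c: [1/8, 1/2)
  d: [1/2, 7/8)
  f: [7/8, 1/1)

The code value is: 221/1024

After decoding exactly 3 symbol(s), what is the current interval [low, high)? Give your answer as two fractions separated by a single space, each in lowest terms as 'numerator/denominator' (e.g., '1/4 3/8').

Answer: 97/512 31/128

Derivation:
Step 1: interval [0/1, 1/1), width = 1/1 - 0/1 = 1/1
  'b': [0/1 + 1/1*0/1, 0/1 + 1/1*1/8) = [0/1, 1/8)
  'c': [0/1 + 1/1*1/8, 0/1 + 1/1*1/2) = [1/8, 1/2) <- contains code 221/1024
  'd': [0/1 + 1/1*1/2, 0/1 + 1/1*7/8) = [1/2, 7/8)
  'f': [0/1 + 1/1*7/8, 0/1 + 1/1*1/1) = [7/8, 1/1)
  emit 'c', narrow to [1/8, 1/2)
Step 2: interval [1/8, 1/2), width = 1/2 - 1/8 = 3/8
  'b': [1/8 + 3/8*0/1, 1/8 + 3/8*1/8) = [1/8, 11/64)
  'c': [1/8 + 3/8*1/8, 1/8 + 3/8*1/2) = [11/64, 5/16) <- contains code 221/1024
  'd': [1/8 + 3/8*1/2, 1/8 + 3/8*7/8) = [5/16, 29/64)
  'f': [1/8 + 3/8*7/8, 1/8 + 3/8*1/1) = [29/64, 1/2)
  emit 'c', narrow to [11/64, 5/16)
Step 3: interval [11/64, 5/16), width = 5/16 - 11/64 = 9/64
  'b': [11/64 + 9/64*0/1, 11/64 + 9/64*1/8) = [11/64, 97/512)
  'c': [11/64 + 9/64*1/8, 11/64 + 9/64*1/2) = [97/512, 31/128) <- contains code 221/1024
  'd': [11/64 + 9/64*1/2, 11/64 + 9/64*7/8) = [31/128, 151/512)
  'f': [11/64 + 9/64*7/8, 11/64 + 9/64*1/1) = [151/512, 5/16)
  emit 'c', narrow to [97/512, 31/128)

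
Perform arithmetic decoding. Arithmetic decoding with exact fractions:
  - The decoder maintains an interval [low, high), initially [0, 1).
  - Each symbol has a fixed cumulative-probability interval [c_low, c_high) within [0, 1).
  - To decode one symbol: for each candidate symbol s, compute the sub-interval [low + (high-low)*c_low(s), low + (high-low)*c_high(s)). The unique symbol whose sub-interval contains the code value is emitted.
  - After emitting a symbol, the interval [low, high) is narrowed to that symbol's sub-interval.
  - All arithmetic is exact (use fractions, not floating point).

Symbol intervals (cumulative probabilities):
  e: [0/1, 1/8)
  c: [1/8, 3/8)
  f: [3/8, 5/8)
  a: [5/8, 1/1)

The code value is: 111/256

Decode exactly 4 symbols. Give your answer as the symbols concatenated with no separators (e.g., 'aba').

Answer: fcfc

Derivation:
Step 1: interval [0/1, 1/1), width = 1/1 - 0/1 = 1/1
  'e': [0/1 + 1/1*0/1, 0/1 + 1/1*1/8) = [0/1, 1/8)
  'c': [0/1 + 1/1*1/8, 0/1 + 1/1*3/8) = [1/8, 3/8)
  'f': [0/1 + 1/1*3/8, 0/1 + 1/1*5/8) = [3/8, 5/8) <- contains code 111/256
  'a': [0/1 + 1/1*5/8, 0/1 + 1/1*1/1) = [5/8, 1/1)
  emit 'f', narrow to [3/8, 5/8)
Step 2: interval [3/8, 5/8), width = 5/8 - 3/8 = 1/4
  'e': [3/8 + 1/4*0/1, 3/8 + 1/4*1/8) = [3/8, 13/32)
  'c': [3/8 + 1/4*1/8, 3/8 + 1/4*3/8) = [13/32, 15/32) <- contains code 111/256
  'f': [3/8 + 1/4*3/8, 3/8 + 1/4*5/8) = [15/32, 17/32)
  'a': [3/8 + 1/4*5/8, 3/8 + 1/4*1/1) = [17/32, 5/8)
  emit 'c', narrow to [13/32, 15/32)
Step 3: interval [13/32, 15/32), width = 15/32 - 13/32 = 1/16
  'e': [13/32 + 1/16*0/1, 13/32 + 1/16*1/8) = [13/32, 53/128)
  'c': [13/32 + 1/16*1/8, 13/32 + 1/16*3/8) = [53/128, 55/128)
  'f': [13/32 + 1/16*3/8, 13/32 + 1/16*5/8) = [55/128, 57/128) <- contains code 111/256
  'a': [13/32 + 1/16*5/8, 13/32 + 1/16*1/1) = [57/128, 15/32)
  emit 'f', narrow to [55/128, 57/128)
Step 4: interval [55/128, 57/128), width = 57/128 - 55/128 = 1/64
  'e': [55/128 + 1/64*0/1, 55/128 + 1/64*1/8) = [55/128, 221/512)
  'c': [55/128 + 1/64*1/8, 55/128 + 1/64*3/8) = [221/512, 223/512) <- contains code 111/256
  'f': [55/128 + 1/64*3/8, 55/128 + 1/64*5/8) = [223/512, 225/512)
  'a': [55/128 + 1/64*5/8, 55/128 + 1/64*1/1) = [225/512, 57/128)
  emit 'c', narrow to [221/512, 223/512)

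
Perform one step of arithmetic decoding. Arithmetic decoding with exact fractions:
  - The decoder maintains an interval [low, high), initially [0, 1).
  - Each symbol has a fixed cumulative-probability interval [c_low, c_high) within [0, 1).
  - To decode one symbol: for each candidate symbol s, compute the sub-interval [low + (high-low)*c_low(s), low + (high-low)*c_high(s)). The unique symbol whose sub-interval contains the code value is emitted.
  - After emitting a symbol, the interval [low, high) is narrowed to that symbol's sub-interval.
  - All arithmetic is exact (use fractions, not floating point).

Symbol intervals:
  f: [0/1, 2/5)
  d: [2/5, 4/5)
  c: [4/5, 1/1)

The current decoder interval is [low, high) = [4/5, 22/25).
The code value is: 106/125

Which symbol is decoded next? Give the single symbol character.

Interval width = high − low = 22/25 − 4/5 = 2/25
Scaled code = (code − low) / width = (106/125 − 4/5) / 2/25 = 3/5
  f: [0/1, 2/5) 
  d: [2/5, 4/5) ← scaled code falls here ✓
  c: [4/5, 1/1) 

Answer: d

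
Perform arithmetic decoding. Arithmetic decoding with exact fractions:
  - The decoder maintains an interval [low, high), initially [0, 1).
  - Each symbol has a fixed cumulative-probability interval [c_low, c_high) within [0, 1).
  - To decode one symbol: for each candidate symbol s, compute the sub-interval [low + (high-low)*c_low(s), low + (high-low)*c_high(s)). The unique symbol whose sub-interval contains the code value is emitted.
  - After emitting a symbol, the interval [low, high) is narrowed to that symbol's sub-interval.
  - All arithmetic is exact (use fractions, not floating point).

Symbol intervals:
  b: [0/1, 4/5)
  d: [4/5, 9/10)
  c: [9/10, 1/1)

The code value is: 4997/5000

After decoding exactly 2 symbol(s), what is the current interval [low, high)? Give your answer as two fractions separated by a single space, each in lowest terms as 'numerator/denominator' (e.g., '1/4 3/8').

Answer: 99/100 1/1

Derivation:
Step 1: interval [0/1, 1/1), width = 1/1 - 0/1 = 1/1
  'b': [0/1 + 1/1*0/1, 0/1 + 1/1*4/5) = [0/1, 4/5)
  'd': [0/1 + 1/1*4/5, 0/1 + 1/1*9/10) = [4/5, 9/10)
  'c': [0/1 + 1/1*9/10, 0/1 + 1/1*1/1) = [9/10, 1/1) <- contains code 4997/5000
  emit 'c', narrow to [9/10, 1/1)
Step 2: interval [9/10, 1/1), width = 1/1 - 9/10 = 1/10
  'b': [9/10 + 1/10*0/1, 9/10 + 1/10*4/5) = [9/10, 49/50)
  'd': [9/10 + 1/10*4/5, 9/10 + 1/10*9/10) = [49/50, 99/100)
  'c': [9/10 + 1/10*9/10, 9/10 + 1/10*1/1) = [99/100, 1/1) <- contains code 4997/5000
  emit 'c', narrow to [99/100, 1/1)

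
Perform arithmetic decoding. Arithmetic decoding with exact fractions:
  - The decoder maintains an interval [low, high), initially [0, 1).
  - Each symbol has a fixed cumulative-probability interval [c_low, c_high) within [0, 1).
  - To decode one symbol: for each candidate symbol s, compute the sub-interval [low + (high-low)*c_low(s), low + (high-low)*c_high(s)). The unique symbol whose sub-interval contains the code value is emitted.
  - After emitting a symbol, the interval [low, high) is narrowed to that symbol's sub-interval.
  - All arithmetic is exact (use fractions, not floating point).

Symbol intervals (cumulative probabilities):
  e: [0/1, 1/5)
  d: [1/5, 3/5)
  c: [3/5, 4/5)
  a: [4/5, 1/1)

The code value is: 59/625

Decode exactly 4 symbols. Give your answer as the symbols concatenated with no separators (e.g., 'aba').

Answer: edcd

Derivation:
Step 1: interval [0/1, 1/1), width = 1/1 - 0/1 = 1/1
  'e': [0/1 + 1/1*0/1, 0/1 + 1/1*1/5) = [0/1, 1/5) <- contains code 59/625
  'd': [0/1 + 1/1*1/5, 0/1 + 1/1*3/5) = [1/5, 3/5)
  'c': [0/1 + 1/1*3/5, 0/1 + 1/1*4/5) = [3/5, 4/5)
  'a': [0/1 + 1/1*4/5, 0/1 + 1/1*1/1) = [4/5, 1/1)
  emit 'e', narrow to [0/1, 1/5)
Step 2: interval [0/1, 1/5), width = 1/5 - 0/1 = 1/5
  'e': [0/1 + 1/5*0/1, 0/1 + 1/5*1/5) = [0/1, 1/25)
  'd': [0/1 + 1/5*1/5, 0/1 + 1/5*3/5) = [1/25, 3/25) <- contains code 59/625
  'c': [0/1 + 1/5*3/5, 0/1 + 1/5*4/5) = [3/25, 4/25)
  'a': [0/1 + 1/5*4/5, 0/1 + 1/5*1/1) = [4/25, 1/5)
  emit 'd', narrow to [1/25, 3/25)
Step 3: interval [1/25, 3/25), width = 3/25 - 1/25 = 2/25
  'e': [1/25 + 2/25*0/1, 1/25 + 2/25*1/5) = [1/25, 7/125)
  'd': [1/25 + 2/25*1/5, 1/25 + 2/25*3/5) = [7/125, 11/125)
  'c': [1/25 + 2/25*3/5, 1/25 + 2/25*4/5) = [11/125, 13/125) <- contains code 59/625
  'a': [1/25 + 2/25*4/5, 1/25 + 2/25*1/1) = [13/125, 3/25)
  emit 'c', narrow to [11/125, 13/125)
Step 4: interval [11/125, 13/125), width = 13/125 - 11/125 = 2/125
  'e': [11/125 + 2/125*0/1, 11/125 + 2/125*1/5) = [11/125, 57/625)
  'd': [11/125 + 2/125*1/5, 11/125 + 2/125*3/5) = [57/625, 61/625) <- contains code 59/625
  'c': [11/125 + 2/125*3/5, 11/125 + 2/125*4/5) = [61/625, 63/625)
  'a': [11/125 + 2/125*4/5, 11/125 + 2/125*1/1) = [63/625, 13/125)
  emit 'd', narrow to [57/625, 61/625)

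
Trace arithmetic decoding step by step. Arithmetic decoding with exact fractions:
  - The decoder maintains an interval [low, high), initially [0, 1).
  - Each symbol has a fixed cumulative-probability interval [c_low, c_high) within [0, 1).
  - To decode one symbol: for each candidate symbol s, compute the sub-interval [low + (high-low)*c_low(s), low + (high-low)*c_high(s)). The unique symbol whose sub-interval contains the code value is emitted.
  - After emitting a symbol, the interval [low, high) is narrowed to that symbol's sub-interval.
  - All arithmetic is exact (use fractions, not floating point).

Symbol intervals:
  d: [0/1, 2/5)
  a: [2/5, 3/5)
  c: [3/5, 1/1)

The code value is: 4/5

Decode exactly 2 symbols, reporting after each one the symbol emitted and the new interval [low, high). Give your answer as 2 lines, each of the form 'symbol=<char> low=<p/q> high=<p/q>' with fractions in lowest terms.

Step 1: interval [0/1, 1/1), width = 1/1 - 0/1 = 1/1
  'd': [0/1 + 1/1*0/1, 0/1 + 1/1*2/5) = [0/1, 2/5)
  'a': [0/1 + 1/1*2/5, 0/1 + 1/1*3/5) = [2/5, 3/5)
  'c': [0/1 + 1/1*3/5, 0/1 + 1/1*1/1) = [3/5, 1/1) <- contains code 4/5
  emit 'c', narrow to [3/5, 1/1)
Step 2: interval [3/5, 1/1), width = 1/1 - 3/5 = 2/5
  'd': [3/5 + 2/5*0/1, 3/5 + 2/5*2/5) = [3/5, 19/25)
  'a': [3/5 + 2/5*2/5, 3/5 + 2/5*3/5) = [19/25, 21/25) <- contains code 4/5
  'c': [3/5 + 2/5*3/5, 3/5 + 2/5*1/1) = [21/25, 1/1)
  emit 'a', narrow to [19/25, 21/25)

Answer: symbol=c low=3/5 high=1/1
symbol=a low=19/25 high=21/25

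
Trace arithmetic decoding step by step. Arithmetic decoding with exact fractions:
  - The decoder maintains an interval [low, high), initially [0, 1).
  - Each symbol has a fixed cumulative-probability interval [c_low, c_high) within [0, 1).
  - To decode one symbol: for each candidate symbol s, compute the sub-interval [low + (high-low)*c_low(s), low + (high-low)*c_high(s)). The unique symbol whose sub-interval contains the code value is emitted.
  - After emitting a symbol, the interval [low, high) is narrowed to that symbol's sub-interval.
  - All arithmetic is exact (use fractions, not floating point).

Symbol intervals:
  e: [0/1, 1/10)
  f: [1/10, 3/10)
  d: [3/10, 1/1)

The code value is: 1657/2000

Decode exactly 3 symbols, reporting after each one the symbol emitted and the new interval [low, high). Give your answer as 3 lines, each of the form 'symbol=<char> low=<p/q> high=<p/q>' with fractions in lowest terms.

Answer: symbol=d low=3/10 high=1/1
symbol=d low=51/100 high=1/1
symbol=d low=657/1000 high=1/1

Derivation:
Step 1: interval [0/1, 1/1), width = 1/1 - 0/1 = 1/1
  'e': [0/1 + 1/1*0/1, 0/1 + 1/1*1/10) = [0/1, 1/10)
  'f': [0/1 + 1/1*1/10, 0/1 + 1/1*3/10) = [1/10, 3/10)
  'd': [0/1 + 1/1*3/10, 0/1 + 1/1*1/1) = [3/10, 1/1) <- contains code 1657/2000
  emit 'd', narrow to [3/10, 1/1)
Step 2: interval [3/10, 1/1), width = 1/1 - 3/10 = 7/10
  'e': [3/10 + 7/10*0/1, 3/10 + 7/10*1/10) = [3/10, 37/100)
  'f': [3/10 + 7/10*1/10, 3/10 + 7/10*3/10) = [37/100, 51/100)
  'd': [3/10 + 7/10*3/10, 3/10 + 7/10*1/1) = [51/100, 1/1) <- contains code 1657/2000
  emit 'd', narrow to [51/100, 1/1)
Step 3: interval [51/100, 1/1), width = 1/1 - 51/100 = 49/100
  'e': [51/100 + 49/100*0/1, 51/100 + 49/100*1/10) = [51/100, 559/1000)
  'f': [51/100 + 49/100*1/10, 51/100 + 49/100*3/10) = [559/1000, 657/1000)
  'd': [51/100 + 49/100*3/10, 51/100 + 49/100*1/1) = [657/1000, 1/1) <- contains code 1657/2000
  emit 'd', narrow to [657/1000, 1/1)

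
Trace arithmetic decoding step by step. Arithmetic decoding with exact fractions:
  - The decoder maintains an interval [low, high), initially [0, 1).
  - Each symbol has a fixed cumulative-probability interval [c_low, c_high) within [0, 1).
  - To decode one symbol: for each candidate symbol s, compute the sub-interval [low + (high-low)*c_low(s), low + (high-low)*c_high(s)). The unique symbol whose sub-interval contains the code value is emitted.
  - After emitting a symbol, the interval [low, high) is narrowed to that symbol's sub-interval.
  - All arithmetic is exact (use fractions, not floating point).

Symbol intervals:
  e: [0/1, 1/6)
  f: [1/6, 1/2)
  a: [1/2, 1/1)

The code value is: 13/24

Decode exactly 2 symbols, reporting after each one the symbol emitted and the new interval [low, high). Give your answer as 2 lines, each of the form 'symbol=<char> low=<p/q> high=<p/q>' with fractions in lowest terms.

Answer: symbol=a low=1/2 high=1/1
symbol=e low=1/2 high=7/12

Derivation:
Step 1: interval [0/1, 1/1), width = 1/1 - 0/1 = 1/1
  'e': [0/1 + 1/1*0/1, 0/1 + 1/1*1/6) = [0/1, 1/6)
  'f': [0/1 + 1/1*1/6, 0/1 + 1/1*1/2) = [1/6, 1/2)
  'a': [0/1 + 1/1*1/2, 0/1 + 1/1*1/1) = [1/2, 1/1) <- contains code 13/24
  emit 'a', narrow to [1/2, 1/1)
Step 2: interval [1/2, 1/1), width = 1/1 - 1/2 = 1/2
  'e': [1/2 + 1/2*0/1, 1/2 + 1/2*1/6) = [1/2, 7/12) <- contains code 13/24
  'f': [1/2 + 1/2*1/6, 1/2 + 1/2*1/2) = [7/12, 3/4)
  'a': [1/2 + 1/2*1/2, 1/2 + 1/2*1/1) = [3/4, 1/1)
  emit 'e', narrow to [1/2, 7/12)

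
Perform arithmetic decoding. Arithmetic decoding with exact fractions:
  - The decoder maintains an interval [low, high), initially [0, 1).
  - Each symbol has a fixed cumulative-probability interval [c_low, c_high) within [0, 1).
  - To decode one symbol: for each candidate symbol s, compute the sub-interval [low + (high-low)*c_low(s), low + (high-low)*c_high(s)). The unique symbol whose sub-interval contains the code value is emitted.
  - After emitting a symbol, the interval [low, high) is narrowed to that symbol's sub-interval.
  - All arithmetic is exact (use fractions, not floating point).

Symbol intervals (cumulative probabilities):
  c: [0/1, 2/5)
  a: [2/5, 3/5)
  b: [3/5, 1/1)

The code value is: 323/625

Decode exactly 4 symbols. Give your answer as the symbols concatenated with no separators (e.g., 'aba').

Answer: aabb

Derivation:
Step 1: interval [0/1, 1/1), width = 1/1 - 0/1 = 1/1
  'c': [0/1 + 1/1*0/1, 0/1 + 1/1*2/5) = [0/1, 2/5)
  'a': [0/1 + 1/1*2/5, 0/1 + 1/1*3/5) = [2/5, 3/5) <- contains code 323/625
  'b': [0/1 + 1/1*3/5, 0/1 + 1/1*1/1) = [3/5, 1/1)
  emit 'a', narrow to [2/5, 3/5)
Step 2: interval [2/5, 3/5), width = 3/5 - 2/5 = 1/5
  'c': [2/5 + 1/5*0/1, 2/5 + 1/5*2/5) = [2/5, 12/25)
  'a': [2/5 + 1/5*2/5, 2/5 + 1/5*3/5) = [12/25, 13/25) <- contains code 323/625
  'b': [2/5 + 1/5*3/5, 2/5 + 1/5*1/1) = [13/25, 3/5)
  emit 'a', narrow to [12/25, 13/25)
Step 3: interval [12/25, 13/25), width = 13/25 - 12/25 = 1/25
  'c': [12/25 + 1/25*0/1, 12/25 + 1/25*2/5) = [12/25, 62/125)
  'a': [12/25 + 1/25*2/5, 12/25 + 1/25*3/5) = [62/125, 63/125)
  'b': [12/25 + 1/25*3/5, 12/25 + 1/25*1/1) = [63/125, 13/25) <- contains code 323/625
  emit 'b', narrow to [63/125, 13/25)
Step 4: interval [63/125, 13/25), width = 13/25 - 63/125 = 2/125
  'c': [63/125 + 2/125*0/1, 63/125 + 2/125*2/5) = [63/125, 319/625)
  'a': [63/125 + 2/125*2/5, 63/125 + 2/125*3/5) = [319/625, 321/625)
  'b': [63/125 + 2/125*3/5, 63/125 + 2/125*1/1) = [321/625, 13/25) <- contains code 323/625
  emit 'b', narrow to [321/625, 13/25)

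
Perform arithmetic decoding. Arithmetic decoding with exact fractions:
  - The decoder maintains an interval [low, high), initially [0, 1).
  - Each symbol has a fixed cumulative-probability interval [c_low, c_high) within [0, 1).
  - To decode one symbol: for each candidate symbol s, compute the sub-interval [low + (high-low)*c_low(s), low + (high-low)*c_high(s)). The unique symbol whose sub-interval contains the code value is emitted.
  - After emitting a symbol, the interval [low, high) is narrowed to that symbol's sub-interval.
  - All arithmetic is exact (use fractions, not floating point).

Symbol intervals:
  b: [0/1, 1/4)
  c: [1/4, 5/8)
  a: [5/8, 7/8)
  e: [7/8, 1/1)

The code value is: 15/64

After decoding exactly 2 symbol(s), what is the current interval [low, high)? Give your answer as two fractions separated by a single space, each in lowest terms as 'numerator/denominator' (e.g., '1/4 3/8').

Answer: 7/32 1/4

Derivation:
Step 1: interval [0/1, 1/1), width = 1/1 - 0/1 = 1/1
  'b': [0/1 + 1/1*0/1, 0/1 + 1/1*1/4) = [0/1, 1/4) <- contains code 15/64
  'c': [0/1 + 1/1*1/4, 0/1 + 1/1*5/8) = [1/4, 5/8)
  'a': [0/1 + 1/1*5/8, 0/1 + 1/1*7/8) = [5/8, 7/8)
  'e': [0/1 + 1/1*7/8, 0/1 + 1/1*1/1) = [7/8, 1/1)
  emit 'b', narrow to [0/1, 1/4)
Step 2: interval [0/1, 1/4), width = 1/4 - 0/1 = 1/4
  'b': [0/1 + 1/4*0/1, 0/1 + 1/4*1/4) = [0/1, 1/16)
  'c': [0/1 + 1/4*1/4, 0/1 + 1/4*5/8) = [1/16, 5/32)
  'a': [0/1 + 1/4*5/8, 0/1 + 1/4*7/8) = [5/32, 7/32)
  'e': [0/1 + 1/4*7/8, 0/1 + 1/4*1/1) = [7/32, 1/4) <- contains code 15/64
  emit 'e', narrow to [7/32, 1/4)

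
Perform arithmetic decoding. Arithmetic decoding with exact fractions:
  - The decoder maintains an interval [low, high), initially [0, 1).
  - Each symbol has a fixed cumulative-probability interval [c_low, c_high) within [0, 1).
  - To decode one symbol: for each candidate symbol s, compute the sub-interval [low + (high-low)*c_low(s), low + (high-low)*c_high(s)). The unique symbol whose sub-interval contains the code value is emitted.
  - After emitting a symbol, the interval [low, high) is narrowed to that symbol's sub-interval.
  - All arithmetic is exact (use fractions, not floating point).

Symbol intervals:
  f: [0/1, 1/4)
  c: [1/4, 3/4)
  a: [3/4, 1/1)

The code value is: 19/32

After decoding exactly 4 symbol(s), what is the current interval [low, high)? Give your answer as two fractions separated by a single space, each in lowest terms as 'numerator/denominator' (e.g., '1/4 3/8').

Answer: 37/64 39/64

Derivation:
Step 1: interval [0/1, 1/1), width = 1/1 - 0/1 = 1/1
  'f': [0/1 + 1/1*0/1, 0/1 + 1/1*1/4) = [0/1, 1/4)
  'c': [0/1 + 1/1*1/4, 0/1 + 1/1*3/4) = [1/4, 3/4) <- contains code 19/32
  'a': [0/1 + 1/1*3/4, 0/1 + 1/1*1/1) = [3/4, 1/1)
  emit 'c', narrow to [1/4, 3/4)
Step 2: interval [1/4, 3/4), width = 3/4 - 1/4 = 1/2
  'f': [1/4 + 1/2*0/1, 1/4 + 1/2*1/4) = [1/4, 3/8)
  'c': [1/4 + 1/2*1/4, 1/4 + 1/2*3/4) = [3/8, 5/8) <- contains code 19/32
  'a': [1/4 + 1/2*3/4, 1/4 + 1/2*1/1) = [5/8, 3/4)
  emit 'c', narrow to [3/8, 5/8)
Step 3: interval [3/8, 5/8), width = 5/8 - 3/8 = 1/4
  'f': [3/8 + 1/4*0/1, 3/8 + 1/4*1/4) = [3/8, 7/16)
  'c': [3/8 + 1/4*1/4, 3/8 + 1/4*3/4) = [7/16, 9/16)
  'a': [3/8 + 1/4*3/4, 3/8 + 1/4*1/1) = [9/16, 5/8) <- contains code 19/32
  emit 'a', narrow to [9/16, 5/8)
Step 4: interval [9/16, 5/8), width = 5/8 - 9/16 = 1/16
  'f': [9/16 + 1/16*0/1, 9/16 + 1/16*1/4) = [9/16, 37/64)
  'c': [9/16 + 1/16*1/4, 9/16 + 1/16*3/4) = [37/64, 39/64) <- contains code 19/32
  'a': [9/16 + 1/16*3/4, 9/16 + 1/16*1/1) = [39/64, 5/8)
  emit 'c', narrow to [37/64, 39/64)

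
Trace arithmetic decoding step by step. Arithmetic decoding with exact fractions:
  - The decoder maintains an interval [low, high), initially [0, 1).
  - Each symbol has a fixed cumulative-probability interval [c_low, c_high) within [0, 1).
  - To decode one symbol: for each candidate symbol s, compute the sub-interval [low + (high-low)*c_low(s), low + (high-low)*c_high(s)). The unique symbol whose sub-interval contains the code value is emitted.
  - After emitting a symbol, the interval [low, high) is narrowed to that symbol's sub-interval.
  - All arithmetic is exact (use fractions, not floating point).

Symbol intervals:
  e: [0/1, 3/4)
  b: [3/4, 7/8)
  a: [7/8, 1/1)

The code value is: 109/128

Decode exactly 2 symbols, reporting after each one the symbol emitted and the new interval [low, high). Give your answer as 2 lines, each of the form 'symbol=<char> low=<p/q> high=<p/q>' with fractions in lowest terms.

Step 1: interval [0/1, 1/1), width = 1/1 - 0/1 = 1/1
  'e': [0/1 + 1/1*0/1, 0/1 + 1/1*3/4) = [0/1, 3/4)
  'b': [0/1 + 1/1*3/4, 0/1 + 1/1*7/8) = [3/4, 7/8) <- contains code 109/128
  'a': [0/1 + 1/1*7/8, 0/1 + 1/1*1/1) = [7/8, 1/1)
  emit 'b', narrow to [3/4, 7/8)
Step 2: interval [3/4, 7/8), width = 7/8 - 3/4 = 1/8
  'e': [3/4 + 1/8*0/1, 3/4 + 1/8*3/4) = [3/4, 27/32)
  'b': [3/4 + 1/8*3/4, 3/4 + 1/8*7/8) = [27/32, 55/64) <- contains code 109/128
  'a': [3/4 + 1/8*7/8, 3/4 + 1/8*1/1) = [55/64, 7/8)
  emit 'b', narrow to [27/32, 55/64)

Answer: symbol=b low=3/4 high=7/8
symbol=b low=27/32 high=55/64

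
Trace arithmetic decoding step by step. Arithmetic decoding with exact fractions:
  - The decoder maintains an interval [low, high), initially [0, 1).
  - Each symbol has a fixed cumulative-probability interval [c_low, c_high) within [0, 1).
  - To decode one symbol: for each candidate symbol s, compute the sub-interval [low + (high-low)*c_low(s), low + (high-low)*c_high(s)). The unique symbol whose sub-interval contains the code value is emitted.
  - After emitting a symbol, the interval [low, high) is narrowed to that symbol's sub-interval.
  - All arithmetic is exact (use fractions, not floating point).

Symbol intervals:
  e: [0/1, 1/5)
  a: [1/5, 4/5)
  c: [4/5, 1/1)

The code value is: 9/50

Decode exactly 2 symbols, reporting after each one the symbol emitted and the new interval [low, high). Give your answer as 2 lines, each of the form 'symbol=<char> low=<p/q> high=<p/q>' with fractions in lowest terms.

Step 1: interval [0/1, 1/1), width = 1/1 - 0/1 = 1/1
  'e': [0/1 + 1/1*0/1, 0/1 + 1/1*1/5) = [0/1, 1/5) <- contains code 9/50
  'a': [0/1 + 1/1*1/5, 0/1 + 1/1*4/5) = [1/5, 4/5)
  'c': [0/1 + 1/1*4/5, 0/1 + 1/1*1/1) = [4/5, 1/1)
  emit 'e', narrow to [0/1, 1/5)
Step 2: interval [0/1, 1/5), width = 1/5 - 0/1 = 1/5
  'e': [0/1 + 1/5*0/1, 0/1 + 1/5*1/5) = [0/1, 1/25)
  'a': [0/1 + 1/5*1/5, 0/1 + 1/5*4/5) = [1/25, 4/25)
  'c': [0/1 + 1/5*4/5, 0/1 + 1/5*1/1) = [4/25, 1/5) <- contains code 9/50
  emit 'c', narrow to [4/25, 1/5)

Answer: symbol=e low=0/1 high=1/5
symbol=c low=4/25 high=1/5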